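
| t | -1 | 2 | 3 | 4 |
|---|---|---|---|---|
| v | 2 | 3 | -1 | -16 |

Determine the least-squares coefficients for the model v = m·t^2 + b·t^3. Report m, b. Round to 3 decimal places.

m = 2.340, b = -0.832

Entries of XᵀX: Σt^2·t^2 = 354, Σt^2·t^3 = 1298, Σt^3·t^3 = 4890.
For Xᵀv: Σt^2·v = -251, Σt^3·v = -1029.
XᵀX·[m, b]ᵀ = Xᵀv becomes [[354, 1298]; [1298, 4890]]·[m, b]ᵀ = [-251, -1029]ᵀ.
Determinant 354·4890 − 1298² = 46256.
m = ((-251)·4890 − 1298·(-1029))/46256 = 27063/11564; b = (354·(-1029) − 1298·(-251))/46256 = -163/196.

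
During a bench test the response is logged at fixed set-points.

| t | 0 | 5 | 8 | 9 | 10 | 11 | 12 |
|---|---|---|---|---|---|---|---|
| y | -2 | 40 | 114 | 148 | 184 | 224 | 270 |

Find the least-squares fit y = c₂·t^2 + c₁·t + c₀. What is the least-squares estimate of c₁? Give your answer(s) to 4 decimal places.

Setting ∂/∂c₂ … = 0 gives: 56659·c₂ + 5425·c₁ + 535·c₀ = 104668;  5425·c₂ + 535·c₁ + 55·c₀ = 9988;  535·c₂ + 55·c₁ + 7·c₀ = 978.
(Σt^2·t^2 = 56659, Σt^2·t = 5425, Σt^2 = 535, Σt·t = 535, Σt = 55, Σ1 = 7, Σt^2·y = 104668, Σt·y = 9988, Σy = 978.)
Row-reducing yields c₂ = 3419/1687, c₁ = -126743/75915, c₀ = -31334/15183.

c₁ = -1.6695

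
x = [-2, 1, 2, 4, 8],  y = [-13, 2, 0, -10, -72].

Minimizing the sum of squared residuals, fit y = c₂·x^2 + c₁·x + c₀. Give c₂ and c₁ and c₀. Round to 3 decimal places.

c₂ = -1.562, c₁ = 3.508, c₀ = 0.084

From the data, Σx^2·x^2 = 4385, Σx^2·x = 577, Σx^2 = 89, Σx·x = 89, Σx = 13, Σ1 = 5.
Right-hand side: Σx^2·y = -4818, Σx·y = -588, Σy = -93.
Inverting the 3×3 Gram matrix, [c₂, c₁, c₀]ᵀ = [-2543/1628, 5711/1628, 34/407]ᵀ.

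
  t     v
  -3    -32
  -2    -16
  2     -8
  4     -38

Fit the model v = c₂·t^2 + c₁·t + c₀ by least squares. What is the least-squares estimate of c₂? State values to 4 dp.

c₂ = -2.8249

The normal system XᵀX·[c₂, c₁, c₀]ᵀ = Xᵀv is [[369, 37, 33]; [37, 33, 1]; [33, 1, 4]]·[c₂, c₁, c₀]ᵀ = [-992, -40, -94]ᵀ.
Solving the 3×3 system (Gaussian elimination) gives c₂ = -3308/1171, c₁ = 2314/1171, c₀ = -806/1171.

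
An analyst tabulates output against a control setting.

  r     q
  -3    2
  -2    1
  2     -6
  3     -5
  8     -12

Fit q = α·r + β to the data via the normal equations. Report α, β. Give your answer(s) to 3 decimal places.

α = -1.282, β = -1.948

The normal equations are: 90·α + 8·β = -131;  8·α + 5·β = -20.
(Σr·r = 90, Σr = 8, Σ1 = 5, Σr·q = -131, Σq = -20.)
Eliminating β: 5·(row 1) − 8·(row 2) gives 386·α = 5·(-131) − 8·(-20) = -495, so α = -495/386.
Then β = ((-20) − 8·(-495/386))/5 = -376/193.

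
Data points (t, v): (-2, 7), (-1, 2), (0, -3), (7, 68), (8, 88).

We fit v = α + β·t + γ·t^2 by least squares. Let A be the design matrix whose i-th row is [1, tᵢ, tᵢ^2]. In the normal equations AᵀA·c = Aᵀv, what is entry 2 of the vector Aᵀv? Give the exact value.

1164

Entry 2 ↔ basis t, so (Aᵀv)_{2} = Σᵢ (t)·vᵢ = (-2)·(7) + (-1)·(2) + (0)·(-3) + (7)·(68) + (8)·(88) = 1164.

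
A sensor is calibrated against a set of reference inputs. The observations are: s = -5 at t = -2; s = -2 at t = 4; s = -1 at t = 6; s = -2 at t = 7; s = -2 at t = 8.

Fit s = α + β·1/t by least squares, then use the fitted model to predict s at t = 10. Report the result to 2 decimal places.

ŝ = -2.10

With design matrix A, AᵀA = [[5, 31/168]; [31/168, 10621/28224]] and Aᵀs = [-12, 109/84]ᵀ.
Eliminating β: (10621/28224)·(row 1) − (31/168)·(row 2) gives (3259/1764)·α = (10621/28224)·(-12) − (31/168)·(109/84) = -67105/14112, so α = -67105/26072.
Then β = ((109/84) − (31/168)·(-67105/26072))/(10621/28224) = 15351/3259.
At t = 10: ŝ = (-67105/26072)·(1) + (15351/3259)·(1/10) = -274121/130360.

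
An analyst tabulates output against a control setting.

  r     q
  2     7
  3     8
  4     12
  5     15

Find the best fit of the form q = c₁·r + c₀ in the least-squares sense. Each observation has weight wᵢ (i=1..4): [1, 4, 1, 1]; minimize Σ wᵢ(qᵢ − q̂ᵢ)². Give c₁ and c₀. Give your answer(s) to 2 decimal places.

AᵀWA·[c₁, c₀]ᵀ = AᵀWq reads: 81·c₁ + 23·c₀ = 233;  23·c₁ + 7·c₀ = 66.
(Σwᵢ·r·r = 81, Σwᵢ·r = 23, Σwᵢ·1 = 7, Σwᵢ·r·q = 233, Σwᵢ·q = 66.)
det = 81·7 − 23² = 38.
c₁ = (233·7 − 23·66)/38 = 113/38; c₀ = (81·66 − 23·233)/38 = -13/38.

c₁ = 2.97, c₀ = -0.34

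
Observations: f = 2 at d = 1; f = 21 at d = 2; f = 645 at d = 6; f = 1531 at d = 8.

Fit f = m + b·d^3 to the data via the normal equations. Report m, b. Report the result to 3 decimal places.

m = -1.912, b = 2.994

Entries of AᵀA: Σ1 = 4, Σd^3 = 737, Σd^3·d^3 = 308865.
And Σf = 2199, Σd^3·f = 923362.
det = 4·308865 − 737² = 692291.
m = (2199·308865 − 737·923362)/692291 = -1323659/692291; b = (4·923362 − 737·2199)/692291 = 2072785/692291.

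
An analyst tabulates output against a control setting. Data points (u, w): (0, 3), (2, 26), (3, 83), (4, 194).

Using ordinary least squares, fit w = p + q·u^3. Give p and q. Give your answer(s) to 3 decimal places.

AᵀA·[p, q]ᵀ = Aᵀw reads: 4·p + 99·q = 306;  99·p + 4889·q = 14865.
(Σ1 = 4, Σu^3 = 99, Σu^3·u^3 = 4889, Σw = 306, Σu^3·w = 14865.)
Eliminating q: 4889·(row 1) − 99·(row 2) gives 9755·p = 4889·306 − 99·14865 = 24399, so p = 24399/9755.
Then q = (14865 − 99·(24399/9755))/4889 = 29166/9755.

p = 2.501, q = 2.990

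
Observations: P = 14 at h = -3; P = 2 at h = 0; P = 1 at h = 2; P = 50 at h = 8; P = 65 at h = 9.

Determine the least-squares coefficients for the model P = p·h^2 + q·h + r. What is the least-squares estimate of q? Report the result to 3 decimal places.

q = -1.552

The normal system AᵀA·[p, q, r]ᵀ = AᵀP is [[10754, 1222, 158]; [1222, 158, 16]; [158, 16, 5]]·[p, q, r]ᵀ = [8595, 945, 132]ᵀ.
Solving the 3×3 system (Gaussian elimination) gives p = 13621/14176, q = -22001/14176, r = 7113/7088.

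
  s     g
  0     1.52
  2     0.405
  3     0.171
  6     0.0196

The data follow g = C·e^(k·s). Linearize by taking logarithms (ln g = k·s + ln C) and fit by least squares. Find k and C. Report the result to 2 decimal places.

With ln gᵢ as the transformed response and sᵢ as the regressor:
Σs = 11.0000, Σ(s)² = 49.0000, Σln g = -6.1835, Σs·ln g = -30.6994.
Equations: 49.0000·k + 11.0000·ln C = -30.6994;  11.0000·k + 4·ln C = -6.1835.
Solving (det = 75.0000): k = -0.73039, ln C = 0.46270, so C = exp(0.46270) = 1.58836.

k = -0.73, C = 1.59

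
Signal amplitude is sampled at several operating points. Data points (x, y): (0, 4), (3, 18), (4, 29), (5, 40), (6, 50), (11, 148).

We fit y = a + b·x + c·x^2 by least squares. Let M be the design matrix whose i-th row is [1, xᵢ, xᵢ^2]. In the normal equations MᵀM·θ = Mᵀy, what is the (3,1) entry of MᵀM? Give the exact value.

207

Row 3 ↔ basis x^2, column 1 ↔ basis 1, so (MᵀM)_{3,1} = Σᵢ x^2 = (0)·(1) + (9)·(1) + (16)·(1) + (25)·(1) + (36)·(1) + (121)·(1) = 207.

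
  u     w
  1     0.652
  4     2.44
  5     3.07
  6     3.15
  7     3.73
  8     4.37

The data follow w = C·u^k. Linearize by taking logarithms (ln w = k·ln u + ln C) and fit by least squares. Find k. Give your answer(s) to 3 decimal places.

k = 0.904

Linearized form: ln w = k·ln u + ln C. From the 6 transformed points,
AᵀA = [[15.8331, 8.8128]; [8.8128, 6]], rhs = [10.7260, 5.5245]ᵀ  (here Σln u = 8.8128, Σ(ln u)² = 15.8331, Σln w = 5.5245, Σln u·ln w = 10.7260).
Δ = 15.8331·6 − (8.8128)² = 17.3327; k = (10.7260·6 − 8.8128·5.5245)/17.3327 = 0.90402, ln C = (15.8331·5.5245 − 8.8128·10.7260)/17.3327 = -0.40708.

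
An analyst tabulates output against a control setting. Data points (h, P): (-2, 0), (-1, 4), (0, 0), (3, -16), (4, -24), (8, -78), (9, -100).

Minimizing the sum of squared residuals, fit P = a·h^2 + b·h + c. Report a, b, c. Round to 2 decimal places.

AᵀA·[a, b, c]ᵀ = AᵀP reads: 11011·a + 1323·b + 175·c = -13616;  1323·a + 175·b + 21·c = -1672;  175·a + 21·b + 7·c = -214.
(Σh^2·h^2 = 11011, Σh^2·h = 1323, Σh^2 = 175, Σh·h = 175, Σh = 21, Σ1 = 7, Σh^2·P = -13616, Σh·P = -1672, ΣP = -214.)
Inverting the 3×3 Gram matrix, [a, b, c]ᵀ = [-3709/3801, -2843/1267, 2110/3801]ᵀ.

a = -0.98, b = -2.24, c = 0.56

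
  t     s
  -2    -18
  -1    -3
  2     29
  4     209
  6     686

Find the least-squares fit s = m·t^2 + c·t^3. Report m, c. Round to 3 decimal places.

Compute the Gram sums: Σt^2·t^2 = 1585, Σt^2·t^3 = 8799, Σt^3·t^3 = 50881.
For Xᵀs: Σt^2·s = 28081, Σt^3·s = 161931.
So XᵀX·[m, c]ᵀ = Xᵀs: [[1585, 8799]; [8799, 50881]]·[m, c]ᵀ = [28081, 161931]ᵀ.
Eliminating c: 50881·(row 1) − 8799·(row 2) gives 3223984·m = 50881·28081 − 8799·161931 = 3958492, so m = 989623/805996.
Then c = (161931 − 8799·(989623/805996))/50881 = 2393979/805996.

m = 1.228, c = 2.970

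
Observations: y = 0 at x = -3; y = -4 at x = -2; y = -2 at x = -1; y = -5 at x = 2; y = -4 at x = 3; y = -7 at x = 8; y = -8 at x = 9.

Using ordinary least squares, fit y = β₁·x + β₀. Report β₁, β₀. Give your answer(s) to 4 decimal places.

β₁ = -0.5274, β₀ = -3.0802

The normal equations are: 172·β₁ + 16·β₀ = -140;  16·β₁ + 7·β₀ = -30.
(Σx·x = 172, Σx = 16, Σ1 = 7, Σx·y = -140, Σy = -30.)
Δ = 172·7 − 16² = 948.
β₁ = ((-140)·7 − 16·(-30))/948 = -125/237; β₀ = (172·(-30) − 16·(-140))/948 = -730/237.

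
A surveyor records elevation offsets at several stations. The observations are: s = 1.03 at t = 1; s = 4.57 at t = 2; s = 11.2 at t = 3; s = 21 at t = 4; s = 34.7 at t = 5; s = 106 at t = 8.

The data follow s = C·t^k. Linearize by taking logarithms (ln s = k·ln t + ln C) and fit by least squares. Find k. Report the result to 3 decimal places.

Linearized form: ln s = k·ln t + ln C. From the 6 transformed points,
XᵀX = [[10.5236, 6.8669]; [6.8669, 6]], rhs = [23.3336, 15.2197]ᵀ  (here Σln t = 6.8669, Σ(ln t)² = 10.5236, Σln s = 15.2197, Σln t·ln s = 23.3336).
Δ = 10.5236·6 − (6.8669)² = 15.9867; k = (23.3336·6 − 6.8669·15.2197)/15.9867 = 2.21991, ln C = (10.5236·15.2197 − 6.8669·23.3336)/15.9867 = -0.00405.

k = 2.220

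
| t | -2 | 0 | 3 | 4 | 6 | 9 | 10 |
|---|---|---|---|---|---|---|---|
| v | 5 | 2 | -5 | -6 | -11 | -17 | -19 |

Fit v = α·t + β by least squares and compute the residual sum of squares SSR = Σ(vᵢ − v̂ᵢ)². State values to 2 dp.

SSR = 1.25

With design matrix A, AᵀA = [[246, 30]; [30, 7]] and Aᵀv = [-458, -51]ᵀ.
Determinant 246·7 − 30² = 822.
α = ((-458)·7 − 30·(-51))/822 = -838/411; β = (246·(-51) − 30·(-458))/822 = 199/137.
Residuals: -218/411, 75/137, -46/137, 289/411, -30/137, -14/137, -26/411; SSR = 514/411.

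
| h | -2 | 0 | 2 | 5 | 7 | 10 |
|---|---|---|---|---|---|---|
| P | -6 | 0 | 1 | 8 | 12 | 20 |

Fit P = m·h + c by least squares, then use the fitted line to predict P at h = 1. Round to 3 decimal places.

The normal system XᵀX·[m, c]ᵀ = XᵀP is [[182, 22]; [22, 6]]·[m, c]ᵀ = [338, 35]ᵀ.
Eliminating c: 6·(row 1) − 22·(row 2) gives 608·m = 6·338 − 22·35 = 1258, so m = 629/304.
Then c = (35 − 22·(629/304))/6 = -533/304.
At h = 1: P̂ = (629/304)·(1) + (-533/304)·(1) = 6/19.

P̂ = 0.316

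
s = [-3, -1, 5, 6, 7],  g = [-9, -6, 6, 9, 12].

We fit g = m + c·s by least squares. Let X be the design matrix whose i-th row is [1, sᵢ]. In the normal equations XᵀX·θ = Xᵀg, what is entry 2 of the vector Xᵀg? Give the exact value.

201

Entry 2 ↔ basis s, so (Xᵀg)_{2} = Σᵢ (s)·gᵢ = (-3)·(-9) + (-1)·(-6) + (5)·(6) + (6)·(9) + (7)·(12) = 201.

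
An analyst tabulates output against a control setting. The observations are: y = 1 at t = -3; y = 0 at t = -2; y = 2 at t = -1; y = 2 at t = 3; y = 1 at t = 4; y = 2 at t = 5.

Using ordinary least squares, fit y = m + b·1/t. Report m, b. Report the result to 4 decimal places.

Forming AᵀA = [[6, -21/20]; [-21/20, 5669/3600]] and Aᵀy = [8, -61/60]ᵀ gives AᵀA·[m, b]ᵀ = Aᵀy.
Δ = 6·(5669/3600) − (-21/20)² = 2003/240.
m = (8·(5669/3600) − (-21/20)·(-61/60))/(2003/240) = 41509/30045; b = (6·(-61/60) − (-21/20)·8)/(2003/240) = 552/2003.

m = 1.3816, b = 0.2756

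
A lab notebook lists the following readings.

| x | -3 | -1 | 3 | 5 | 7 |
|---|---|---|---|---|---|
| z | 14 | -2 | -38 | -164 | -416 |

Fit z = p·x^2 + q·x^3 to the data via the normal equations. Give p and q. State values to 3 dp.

From the data, Σx^2·x^2 = 3189, Σx^2·x^3 = 19931, Σx^3·x^3 = 134733.
And Σx^2·z = -24702, Σx^3·z = -164590.
So MᵀM·[p, q]ᵀ = Mᵀz: [[3189, 19931]; [19931, 134733]]·[p, q]ᵀ = [-24702, -164590]ᵀ.
Δ = 3189·134733 − 19931² = 32418776.
p = ((-24702)·134733 − 19931·(-164590))/32418776 = -11932819/8104694; q = (3189·(-164590) − 19931·(-24702))/32418776 = -8135487/8104694.

p = -1.472, q = -1.004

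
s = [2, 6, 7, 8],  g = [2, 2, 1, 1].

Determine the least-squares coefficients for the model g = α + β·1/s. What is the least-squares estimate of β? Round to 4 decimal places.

Setting ∂/∂α … = 0 gives: 4·α + (157/168)·β = 6;  (157/168)·α + (8857/28224)·β = 269/168.
(Σ1 = 4, Σ1/s = 157/168, Σ1/s·1/s = 8857/28224, Σg = 6, Σ1/s·g = 269/168.)
Eliminating β: (8857/28224)·(row 1) − (157/168)·(row 2) gives (3593/9408)·α = (8857/28224)·6 − (157/168)·(269/168) = 10909/28224, so α = 10909/10779.
Then β = ((269/168) − (157/168)·(10909/10779))/(8857/28224) = 7504/3593.

β = 2.0885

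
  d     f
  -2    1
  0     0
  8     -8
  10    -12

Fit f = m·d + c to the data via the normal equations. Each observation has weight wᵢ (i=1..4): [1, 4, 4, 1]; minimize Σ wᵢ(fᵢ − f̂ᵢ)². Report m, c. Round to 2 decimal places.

m = -1.03, c = -0.18

Setting ∂/∂m … = 0 gives: 360·m + 40·c = -378;  40·m + 10·c = -43.
(Σwᵢ·d·d = 360, Σwᵢ·d = 40, Σwᵢ·1 = 10, Σwᵢ·d·f = -378, Σwᵢ·f = -43.)
det = 360·10 − 40² = 2000.
m = ((-378)·10 − 40·(-43))/2000 = -103/100; c = (360·(-43) − 40·(-378))/2000 = -9/50.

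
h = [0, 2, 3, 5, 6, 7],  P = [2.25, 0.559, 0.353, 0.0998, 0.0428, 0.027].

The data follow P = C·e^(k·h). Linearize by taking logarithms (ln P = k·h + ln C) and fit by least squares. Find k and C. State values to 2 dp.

Taking logs, ln P = k·h + ln C, so regress ln P on h.
Σh = 23.0000, Σ(h)² = 123.0000, Σln P = -9.8797, Σh·ln P = -60.0007.
Normal system: [[123.0000, 23.0000]; [23.0000, 6]]·[k, ln C]ᵀ = [-60.0007, -9.8797]ᵀ.
Δ = 123.0000·6 − (23.0000)² = 209.0000; k = (-60.0007·6 − 23.0000·-9.8797)/209.0000 = -0.63527, ln C = (123.0000·-9.8797 − 23.0000·-60.0007)/209.0000 = 0.78859, so C = exp(0.78859) = 2.20030.

k = -0.64, C = 2.20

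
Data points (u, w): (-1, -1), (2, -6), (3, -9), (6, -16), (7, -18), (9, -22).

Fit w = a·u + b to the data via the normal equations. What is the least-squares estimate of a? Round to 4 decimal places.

With design matrix X, XᵀX = [[180, 26]; [26, 6]] and Xᵀw = [-458, -72]ᵀ.
Determinant 180·6 − 26² = 404.
a = ((-458)·6 − 26·(-72))/404 = -219/101; b = (180·(-72) − 26·(-458))/404 = -263/101.

a = -2.1683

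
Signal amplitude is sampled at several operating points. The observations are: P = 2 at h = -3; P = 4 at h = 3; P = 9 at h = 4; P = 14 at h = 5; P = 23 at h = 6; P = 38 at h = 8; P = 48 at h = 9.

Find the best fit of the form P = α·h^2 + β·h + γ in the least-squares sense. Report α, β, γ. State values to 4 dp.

α = 0.5696, β = 0.4535, γ = -1.8890

The normal equations are: 12996·α + 1646·β + 240·γ = 7696;  1646·α + 240·β + 32·γ = 986;  240·α + 32·β + 7·γ = 138.
(Σh^2·h^2 = 12996, Σh^2·h = 1646, Σh^2 = 240, Σh·h = 240, Σh = 32, Σ1 = 7, Σh^2·P = 7696, Σh·P = 986, ΣP = 138.)
Row-reducing yields α = 20725/36383, β = 16498/36383, γ = -68726/36383.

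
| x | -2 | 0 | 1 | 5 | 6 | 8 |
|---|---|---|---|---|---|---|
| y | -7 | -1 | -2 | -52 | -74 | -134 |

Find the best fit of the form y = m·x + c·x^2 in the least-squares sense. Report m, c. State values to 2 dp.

m = -0.14, c = -2.06

Normal-equation sums: Σx·x = 130, Σx·x^2 = 846, Σx^2·x^2 = 6034.
Moment sums: Σx·y = -1764, Σx^2·y = -12570.
Δ = 130·6034 − 846² = 68704.
m = ((-1764)·6034 − 846·(-12570))/68704 = -2439/17176; c = (130·(-12570) − 846·(-1764))/68704 = -35439/17176.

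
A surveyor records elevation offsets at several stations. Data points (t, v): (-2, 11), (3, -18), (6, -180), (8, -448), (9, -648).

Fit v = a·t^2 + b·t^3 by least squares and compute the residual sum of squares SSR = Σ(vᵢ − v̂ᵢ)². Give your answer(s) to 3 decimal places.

XᵀX·[a, b]ᵀ = Xᵀv reads: 12050·a + 99804·b = -87758;  99804·a + 841034·b = -741222.
Determinant 12050·841034 − 99804² = 173621284.
a = ((-87758)·841034 − 99804·(-741222))/173621284 = 42364679/43405321; b = (12050·(-741222) − 99804·(-87758))/173621284 = -43281417/43405321.
Residuals: -38251521/43405321, 6020370/43405321, 10699848/43405321, 3162240/43405321, -6034014/43405321; SSR = 38251521/43405321.

SSR = 0.881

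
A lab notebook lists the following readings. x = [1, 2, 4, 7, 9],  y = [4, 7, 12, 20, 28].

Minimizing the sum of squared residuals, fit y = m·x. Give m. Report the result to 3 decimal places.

Setting ∂/∂m … = 0 gives: 151·m = 458.
(Σx·x = 151, Σx·y = 458.)
Hence m = 458 / 151 ≈ 3.03311.

m = 3.033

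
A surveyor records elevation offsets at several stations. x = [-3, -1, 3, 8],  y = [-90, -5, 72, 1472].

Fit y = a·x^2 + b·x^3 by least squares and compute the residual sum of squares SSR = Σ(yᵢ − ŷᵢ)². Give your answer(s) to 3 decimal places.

From the data, Σx^2·x^2 = 4259, Σx^2·x^3 = 32767, Σx^3·x^3 = 263603.
For Aᵀy: Σx^2·y = 94041, Σx^3·y = 758043.
Normal equations: [[4259, 32767]; [32767, 263603]]·[a, b]ᵀ = [94041, 758043]ᵀ.
Eliminating b: 263603·(row 1) − 32767·(row 2) gives 49008888·a = 263603·94041 − 32767·758043 = -49305258, so a = -2739181/2722716.
Then b = (758043 − 32767·(-2739181/2722716))/263603 = 8170205/2722716.
Residuals: 5659/75631, -150233/151262, 5147/151262, 16/75631; SSR = 150233/151262.

SSR = 0.993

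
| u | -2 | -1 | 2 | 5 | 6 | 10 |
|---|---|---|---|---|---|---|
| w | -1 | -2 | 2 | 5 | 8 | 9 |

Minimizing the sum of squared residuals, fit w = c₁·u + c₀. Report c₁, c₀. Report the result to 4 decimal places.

Forming XᵀX = [[170, 20]; [20, 6]] and Xᵀw = [171, 21]ᵀ gives XᵀX·[c₁, c₀]ᵀ = Xᵀw.
Eliminating c₀: 6·(row 1) − 20·(row 2) gives 620·c₁ = 6·171 − 20·21 = 606, so c₁ = 303/310.
Then c₀ = (21 − 20·(303/310))/6 = 15/62.

c₁ = 0.9774, c₀ = 0.2419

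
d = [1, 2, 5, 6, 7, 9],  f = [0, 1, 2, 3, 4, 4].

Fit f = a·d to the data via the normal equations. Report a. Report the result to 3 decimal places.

a = 0.480

Compute the Gram sums: Σd·d = 196.
For Mᵀf: Σd·f = 94.
Normal equations: [[196]]·[a]ᵀ = [94]ᵀ.
a = 94/196 = 0.479592.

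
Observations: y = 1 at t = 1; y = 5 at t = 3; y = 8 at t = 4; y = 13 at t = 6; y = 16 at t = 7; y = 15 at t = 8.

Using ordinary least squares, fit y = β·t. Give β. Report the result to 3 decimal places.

β = 2.046

With design matrix A, AᵀA = [[175]] and Aᵀy = [358]ᵀ.
β = 358/175 = 2.04571.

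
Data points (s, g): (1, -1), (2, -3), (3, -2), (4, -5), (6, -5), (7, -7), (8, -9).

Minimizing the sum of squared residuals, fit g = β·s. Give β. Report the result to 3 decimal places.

Normal-equation sums: Σs·s = 179.
For Aᵀg: Σs·g = -184.
β = (-184)/179 = -1.02793.

β = -1.028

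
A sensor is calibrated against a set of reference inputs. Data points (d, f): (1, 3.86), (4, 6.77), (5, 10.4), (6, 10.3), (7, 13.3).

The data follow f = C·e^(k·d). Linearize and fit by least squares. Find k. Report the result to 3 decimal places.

k = 0.208

With ln fᵢ as the transformed response and dᵢ as the regressor:
Σd = 23.0000, Σ(d)² = 127.0000, Σln f = 10.5249, Σd·ln f = 52.8169.
Equations: 127.0000·k + 23.0000·ln C = 52.8169;  23.0000·k + 5·ln C = 10.5249.
Δ = 127.0000·5 − (23.0000)² = 106.0000; k = (52.8169·5 − 23.0000·10.5249)/106.0000 = 0.20766, ln C = (127.0000·10.5249 − 23.0000·52.8169)/106.0000 = 1.14973.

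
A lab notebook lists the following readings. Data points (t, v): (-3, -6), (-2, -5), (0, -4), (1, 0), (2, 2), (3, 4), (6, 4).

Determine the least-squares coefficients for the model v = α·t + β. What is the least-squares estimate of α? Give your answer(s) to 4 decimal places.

α = 1.3036

Compute the Gram sums: Σt·t = 63, Σt = 7, Σ1 = 7.
Right-hand side: Σt·v = 68, Σv = -5.
Normal equations: [[63, 7]; [7, 7]]·[α, β]ᵀ = [68, -5]ᵀ.
Δ = 63·7 − 7² = 392.
α = (68·7 − 7·(-5))/392 = 73/56; β = (63·(-5) − 7·68)/392 = -113/56.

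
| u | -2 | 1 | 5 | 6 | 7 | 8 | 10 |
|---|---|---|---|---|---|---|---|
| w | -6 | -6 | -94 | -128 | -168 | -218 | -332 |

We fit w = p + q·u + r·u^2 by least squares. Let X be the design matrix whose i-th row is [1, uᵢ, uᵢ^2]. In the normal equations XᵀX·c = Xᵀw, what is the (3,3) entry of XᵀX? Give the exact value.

18435

Row 3 ↔ basis u^2, column 3 ↔ basis u^2, so (XᵀX)_{3,3} = Σᵢ (u^2)·(u^2) = (4)·(4) + (1)·(1) + (25)·(25) + (36)·(36) + (49)·(49) + (64)·(64) + (100)·(100) = 18435.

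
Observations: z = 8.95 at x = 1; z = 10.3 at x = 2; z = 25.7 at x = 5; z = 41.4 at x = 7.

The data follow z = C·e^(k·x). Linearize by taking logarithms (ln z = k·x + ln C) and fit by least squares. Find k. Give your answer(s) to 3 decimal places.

k = 0.266

With ln zᵢ as the transformed response and xᵢ as the regressor:
Sums: Σx = 15.0000, Σ(x)² = 79.0000, Σln z = 11.4936, Σx·ln z = 49.1514.
Normal system: [[79.0000, 15.0000]; [15.0000, 4]]·[k, ln C]ᵀ = [49.1514, 11.4936]ᵀ.
Slope k = (n·Σx·ln z − Σx·Σln z)/(n·Σ(x)² − (Σx)²) = (4·49.1514 − 15.0000·11.4936)/91.0000 = 0.26596; ln C = (Σln z − k·Σx)/n = 1.87606.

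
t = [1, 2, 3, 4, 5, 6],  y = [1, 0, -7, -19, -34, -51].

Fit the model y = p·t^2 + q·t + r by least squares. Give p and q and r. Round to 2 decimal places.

Sums needed: Σt^2·t^2 = 2275, Σt^2·t = 441, Σt^2 = 91, Σt·t = 91, Σt = 21, Σ1 = 6.
Right-hand side: Σt^2·y = -3052, Σt·y = -572, Σy = -110.
Normal equations: [[2275, 441, 91]; [441, 91, 21]; [91, 21, 6]]·[p, q, r]ᵀ = [-3052, -572, -110]ᵀ.
Row-reducing yields p = -2, q = 116/35, r = 2/5.

p = -2.00, q = 3.31, r = 0.40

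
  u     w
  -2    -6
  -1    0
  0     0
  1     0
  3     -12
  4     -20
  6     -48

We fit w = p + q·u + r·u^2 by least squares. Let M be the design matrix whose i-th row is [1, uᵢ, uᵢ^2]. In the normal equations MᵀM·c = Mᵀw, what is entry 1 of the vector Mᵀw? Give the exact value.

-86

Entry 1 ↔ basis 1, so (Mᵀw)_{1} = Σᵢ wᵢ = (1)·(-6) + (1)·(0) + (1)·(0) + (1)·(0) + (1)·(-12) + (1)·(-20) + (1)·(-48) = -86.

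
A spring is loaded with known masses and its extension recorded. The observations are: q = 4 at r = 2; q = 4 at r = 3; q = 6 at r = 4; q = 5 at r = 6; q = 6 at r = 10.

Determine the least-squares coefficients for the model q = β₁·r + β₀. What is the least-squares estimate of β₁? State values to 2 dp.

β₁ = 0.23

With design matrix X, XᵀX = [[165, 25]; [25, 5]] and Xᵀq = [134, 25]ᵀ.
Δ = 165·5 − 25² = 200.
β₁ = (134·5 − 25·25)/200 = 9/40; β₀ = (165·25 − 25·134)/200 = 31/8.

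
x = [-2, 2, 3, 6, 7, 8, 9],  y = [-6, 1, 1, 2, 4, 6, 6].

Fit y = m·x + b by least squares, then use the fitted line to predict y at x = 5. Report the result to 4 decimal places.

ŷ = 2.2906

With design matrix A, AᵀA = [[247, 33]; [33, 7]] and Aᵀy = [159, 14]ᵀ.
Δ = 247·7 − 33² = 640.
m = (159·7 − 33·14)/640 = 651/640; b = (247·14 − 33·159)/640 = -1789/640.
At x = 5: ŷ = (651/640)·(5) + (-1789/640)·(1) = 733/320.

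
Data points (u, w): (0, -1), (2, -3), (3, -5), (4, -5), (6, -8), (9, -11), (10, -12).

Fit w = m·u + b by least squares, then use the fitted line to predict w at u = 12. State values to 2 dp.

ŵ = -14.33

Setting ∂/∂m … = 0 gives: 246·m + 34·b = -308;  34·m + 7·b = -45.
Δ = 246·7 − 34² = 566.
m = ((-308)·7 − 34·(-45))/566 = -313/283; b = (246·(-45) − 34·(-308))/566 = -299/283.
At u = 12: ŵ = (-313/283)·(12) + (-299/283)·(1) = -4055/283.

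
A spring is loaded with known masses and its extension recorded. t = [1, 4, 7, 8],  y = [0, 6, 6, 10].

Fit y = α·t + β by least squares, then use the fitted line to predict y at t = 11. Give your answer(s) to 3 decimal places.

The normal system AᵀA·[α, β]ᵀ = Aᵀy is [[130, 20]; [20, 4]]·[α, β]ᵀ = [146, 22]ᵀ.
Eliminating β: 4·(row 1) − 20·(row 2) gives 120·α = 4·146 − 20·22 = 144, so α = 6/5.
Then β = (22 − 20·(6/5))/4 = -1/2.
At t = 11: ŷ = (6/5)·(11) + (-1/2)·(1) = 127/10.

ŷ = 12.700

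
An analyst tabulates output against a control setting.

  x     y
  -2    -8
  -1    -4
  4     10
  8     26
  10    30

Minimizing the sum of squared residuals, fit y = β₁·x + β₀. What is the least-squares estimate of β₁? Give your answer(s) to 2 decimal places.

Normal-equation sums: Σx·x = 185, Σx = 19, Σ1 = 5.
Moment sums: Σx·y = 568, Σy = 54.
Normal equations: [[185, 19]; [19, 5]]·[β₁, β₀]ᵀ = [568, 54]ᵀ.
Eliminating β₀: 5·(row 1) − 19·(row 2) gives 564·β₁ = 5·568 − 19·54 = 1814, so β₁ = 907/282.
Then β₀ = (54 − 19·(907/282))/5 = -401/282.

β₁ = 3.22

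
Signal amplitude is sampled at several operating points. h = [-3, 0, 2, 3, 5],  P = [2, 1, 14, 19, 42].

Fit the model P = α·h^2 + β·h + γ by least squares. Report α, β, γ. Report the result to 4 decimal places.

α = 0.9883, β = 3.0480, γ = 2.0428

Compute the Gram sums: Σh^2·h^2 = 803, Σh^2·h = 133, Σh^2 = 47, Σh·h = 47, Σh = 7, Σ1 = 5.
Right-hand side: Σh^2·P = 1295, Σh·P = 289, ΣP = 78.
MᵀM·[α, β, γ]ᵀ = MᵀP becomes [[803, 133, 47]; [133, 47, 7]; [47, 7, 5]]·[α, β, γ]ᵀ = [1295, 289, 78]ᵀ.
Inverting the 3×3 Gram matrix, [α, β, γ]ᵀ = [2449/2478, 1079/354, 2531/1239]ᵀ.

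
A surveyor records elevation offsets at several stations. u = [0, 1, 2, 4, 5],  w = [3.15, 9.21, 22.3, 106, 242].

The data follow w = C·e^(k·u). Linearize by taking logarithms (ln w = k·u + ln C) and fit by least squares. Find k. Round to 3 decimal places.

k = 0.851

Let Y = ln w. Fitting Y = k·u + ln C by least squares:
Σu = 12.0000, Σ(u)² = 46.0000, Σln w = 16.6247, Σu·ln w = 54.5279.
Equations: 46.0000·k + 12.0000·ln C = 54.5279;  12.0000·k + 5·ln C = 16.6247.
Δ = 46.0000·5 − (12.0000)² = 86.0000; k = (54.5279·5 − 12.0000·16.6247)/86.0000 = 0.85051, ln C = (46.0000·16.6247 − 12.0000·54.5279)/86.0000 = 1.28371.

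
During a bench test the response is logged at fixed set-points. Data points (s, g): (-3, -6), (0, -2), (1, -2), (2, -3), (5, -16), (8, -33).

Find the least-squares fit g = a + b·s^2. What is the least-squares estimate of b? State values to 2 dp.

Sums needed: Σ1 = 6, Σs^2 = 103, Σs^2·s^2 = 4819.
Moment sums: Σg = -62, Σs^2·g = -2580.
Eliminating b: 4819·(row 1) − 103·(row 2) gives 18305·a = 4819·(-62) − 103·(-2580) = -33038, so a = -33038/18305.
Then b = ((-2580) − 103·(-33038/18305))/4819 = -9094/18305.

b = -0.50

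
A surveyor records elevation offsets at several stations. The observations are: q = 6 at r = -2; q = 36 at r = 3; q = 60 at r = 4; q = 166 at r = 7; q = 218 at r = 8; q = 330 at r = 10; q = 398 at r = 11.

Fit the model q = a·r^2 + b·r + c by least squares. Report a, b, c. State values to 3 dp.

a = 3.027, b = 2.853, c = -0.230

XᵀX·[a, b, c]ᵀ = Xᵀq reads: 31491·a + 3269·b + 363·c = 104552;  3269·a + 363·b + 41·c = 10920;  363·a + 41·b + 7·c = 1214.
Inverting the 3×3 Gram matrix, [a, b, c]ᵀ = [132459/43766, 624373/218830, -25197/109415]ᵀ.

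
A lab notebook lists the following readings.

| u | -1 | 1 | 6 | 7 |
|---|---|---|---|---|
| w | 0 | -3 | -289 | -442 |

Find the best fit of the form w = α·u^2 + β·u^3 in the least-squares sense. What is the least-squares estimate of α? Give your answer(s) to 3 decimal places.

α = -2.010

Setting ∂/∂α … = 0 gives: 3699·α + 24583·β = -32065;  24583·α + 164307·β = -214033.
(Σu^2·u^2 = 3699, Σu^2·u^3 = 24583, Σu^3·u^3 = 164307, Σu^2·w = -32065, Σu^3·w = -214033.)
Eliminating β: 164307·(row 1) − 24583·(row 2) gives 3447704·α = 164307·(-32065) − 24583·(-214033) = -6930716, so α = -133283/66302.
Then β = ((-214033) − 24583·(-133283/66302))/164307 = -863543/861926.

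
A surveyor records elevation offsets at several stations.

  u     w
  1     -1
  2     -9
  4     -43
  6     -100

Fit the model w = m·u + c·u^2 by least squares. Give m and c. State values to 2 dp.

m = 1.50, c = -3.03

Compute the Gram sums: Σu·u = 57, Σu·u^2 = 289, Σu^2·u^2 = 1569.
For Aᵀw: Σu·w = -791, Σu^2·w = -4325.
AᵀA·[m, c]ᵀ = Aᵀw becomes [[57, 289]; [289, 1569]]·[m, c]ᵀ = [-791, -4325]ᵀ.
det = 57·1569 − 289² = 5912.
m = ((-791)·1569 − 289·(-4325))/5912 = 4423/2956; c = (57·(-4325) − 289·(-791))/5912 = -8963/2956.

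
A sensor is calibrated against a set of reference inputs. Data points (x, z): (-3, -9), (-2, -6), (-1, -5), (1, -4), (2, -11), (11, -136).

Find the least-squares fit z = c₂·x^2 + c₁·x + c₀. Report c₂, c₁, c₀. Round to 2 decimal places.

c₂ = -0.99, c₁ = -1.08, c₀ = -3.87

With design matrix A, AᵀA = [[14756, 1304, 140]; [1304, 140, 8]; [140, 8, 6]] and Aᵀz = [-16614, -1478, -171]ᵀ.
Solving the 3×3 system (Gaussian elimination) gives c₂ = -44257/44535, c₁ = -96169/89070, c₀ = -114981/29690.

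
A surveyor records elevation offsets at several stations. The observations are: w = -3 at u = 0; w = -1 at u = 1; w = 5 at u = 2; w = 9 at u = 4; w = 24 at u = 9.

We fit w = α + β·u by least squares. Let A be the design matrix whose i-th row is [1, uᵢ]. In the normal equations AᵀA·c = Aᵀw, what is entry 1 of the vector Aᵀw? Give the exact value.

Entry 1 ↔ basis 1, so (Aᵀw)_{1} = Σᵢ wᵢ = (1)·(-3) + (1)·(-1) + (1)·(5) + (1)·(9) + (1)·(24) = 34.

34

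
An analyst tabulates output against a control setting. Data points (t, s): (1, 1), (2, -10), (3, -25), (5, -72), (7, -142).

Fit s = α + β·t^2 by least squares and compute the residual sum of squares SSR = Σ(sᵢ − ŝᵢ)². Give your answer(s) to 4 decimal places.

SSR = 3.8299

Normal-equation sums: Σ1 = 5, Σt^2 = 88, Σt^2·t^2 = 3124.
And Σs = -248, Σt^2·s = -9022.
det = 5·3124 − 88² = 7876.
α = ((-248)·3124 − 88·(-9022))/7876 = 436/179; β = (5·(-9022) − 88·(-248))/7876 = -11643/3938.
Residuals: 5989/3938, -1200/1969, -3255/3938, -2053/3938, 1719/3938; SSR = 7541/1969.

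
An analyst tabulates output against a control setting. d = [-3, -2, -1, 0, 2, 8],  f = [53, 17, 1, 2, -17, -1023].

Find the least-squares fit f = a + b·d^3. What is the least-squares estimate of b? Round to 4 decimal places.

b = -1.9980

Compute the Gram sums: Σ1 = 6, Σd^3 = 484, Σd^3·d^3 = 263002.
Right-hand side: Σf = -967, Σd^3·f = -525480.
Eliminating b: 263002·(row 1) − 484·(row 2) gives 1343756·a = 263002·(-967) − 484·(-525480) = 9386, so a = 247/35362.
Then b = ((-525480) − 484·(247/35362))/263002 = -35327/17681.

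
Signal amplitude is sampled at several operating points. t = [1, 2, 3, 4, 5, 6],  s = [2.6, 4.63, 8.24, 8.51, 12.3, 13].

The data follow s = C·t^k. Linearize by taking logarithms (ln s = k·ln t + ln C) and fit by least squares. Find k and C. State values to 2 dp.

Linearized form: ln s = k·ln t + ln C. From the 6 transformed points,
Σln t = 6.5793, Σ(ln t)² = 9.4099, Σln s = 11.8129, Σln t·ln s = 14.9825.
Equations: 9.4099·k + 6.5793·ln C = 14.9825;  6.5793·k + 6·ln C = 11.8129.
Solving (det = 13.1729): k = 0.92425, ln C = 0.95533, so C = exp(0.95533) = 2.59953.

k = 0.92, C = 2.60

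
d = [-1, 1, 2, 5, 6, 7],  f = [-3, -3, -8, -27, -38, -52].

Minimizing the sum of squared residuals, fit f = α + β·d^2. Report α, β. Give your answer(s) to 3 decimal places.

α = -2.509, β = -1.000

AᵀA·[α, β]ᵀ = Aᵀf reads: 6·α + 116·β = -131;  116·α + 4340·β = -4629.
(Σ1 = 6, Σd^2 = 116, Σd^2·d^2 = 4340, Σf = -131, Σd^2·f = -4629.)
Eliminating β: 4340·(row 1) − 116·(row 2) gives 12584·α = 4340·(-131) − 116·(-4629) = -31576, so α = -3947/1573.
Then β = ((-4629) − 116·(-3947/1573))/4340 = -6289/6292.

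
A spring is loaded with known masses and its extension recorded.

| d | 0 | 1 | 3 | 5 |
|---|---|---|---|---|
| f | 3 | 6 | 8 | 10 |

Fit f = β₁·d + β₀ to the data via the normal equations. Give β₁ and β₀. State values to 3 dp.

β₁ = 1.305, β₀ = 3.814

The normal system MᵀM·[β₁, β₀]ᵀ = Mᵀf is [[35, 9]; [9, 4]]·[β₁, β₀]ᵀ = [80, 27]ᵀ.
Eliminating β₀: 4·(row 1) − 9·(row 2) gives 59·β₁ = 4·80 − 9·27 = 77, so β₁ = 77/59.
Then β₀ = (27 − 9·(77/59))/4 = 225/59.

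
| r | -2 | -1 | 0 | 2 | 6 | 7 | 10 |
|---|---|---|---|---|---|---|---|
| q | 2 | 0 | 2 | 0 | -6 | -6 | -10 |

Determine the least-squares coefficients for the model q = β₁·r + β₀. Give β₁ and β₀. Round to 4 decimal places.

β₁ = -1.0046, β₀ = 0.5858

Normal-equation sums: Σr·r = 194, Σr = 22, Σ1 = 7.
Moment sums: Σr·q = -182, Σq = -18.
Normal equations: [[194, 22]; [22, 7]]·[β₁, β₀]ᵀ = [-182, -18]ᵀ.
det = 194·7 − 22² = 874.
β₁ = ((-182)·7 − 22·(-18))/874 = -439/437; β₀ = (194·(-18) − 22·(-182))/874 = 256/437.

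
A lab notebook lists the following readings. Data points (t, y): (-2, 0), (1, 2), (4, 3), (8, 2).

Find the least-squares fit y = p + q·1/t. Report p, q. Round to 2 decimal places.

The normal equations are: 4·p + (7/8)·q = 7;  (7/8)·p + (85/64)·q = 3.
(Σ1 = 4, Σ1/t = 7/8, Σ1/t·1/t = 85/64, Σy = 7, Σ1/t·y = 3.)
Eliminating q: (85/64)·(row 1) − (7/8)·(row 2) gives (291/64)·p = (85/64)·7 − (7/8)·3 = 427/64, so p = 427/291.
Then q = (3 − (7/8)·(427/291))/(85/64) = 376/291.

p = 1.47, q = 1.29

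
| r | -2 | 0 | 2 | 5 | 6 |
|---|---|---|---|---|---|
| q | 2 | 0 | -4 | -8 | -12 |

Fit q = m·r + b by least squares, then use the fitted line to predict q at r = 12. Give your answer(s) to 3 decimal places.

q̂ = -20.938

Normal-equation sums: Σr·r = 69, Σr = 11, Σ1 = 5.
Right-hand side: Σr·q = -124, Σq = -22.
So MᵀM·[m, b]ᵀ = Mᵀq: [[69, 11]; [11, 5]]·[m, b]ᵀ = [-124, -22]ᵀ.
Determinant 69·5 − 11² = 224.
m = ((-124)·5 − 11·(-22))/224 = -27/16; b = (69·(-22) − 11·(-124))/224 = -11/16.
At r = 12: q̂ = (-27/16)·(12) + (-11/16)·(1) = -335/16.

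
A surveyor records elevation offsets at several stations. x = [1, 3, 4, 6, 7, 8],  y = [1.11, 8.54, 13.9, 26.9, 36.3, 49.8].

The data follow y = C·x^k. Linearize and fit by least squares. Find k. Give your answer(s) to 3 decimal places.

With ln yᵢ as the transformed response and ln xᵢ as the regressor:
Σln x = 8.3020, Σ(ln x)² = 14.4498, Σln y = 15.6730, Σln x·ln y = 27.0194.
Equations: 14.4498·k + 8.3020·ln C = 27.0194;  8.3020·k + 6·ln C = 15.6730.
Slope k = (n·Σln x·ln y − Σln x·Σln y)/(n·Σ(ln x)² − (Σln x)²) = (6·27.0194 − 8.3020·15.6730)/17.7753 = 1.80019; ln C = (Σln y − k·Σln x)/n = 0.12129.

k = 1.800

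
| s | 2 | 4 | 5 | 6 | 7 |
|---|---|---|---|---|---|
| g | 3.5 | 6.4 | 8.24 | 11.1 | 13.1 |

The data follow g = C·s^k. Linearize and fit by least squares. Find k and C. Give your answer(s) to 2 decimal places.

Linearized form: ln g = k·ln s + ln C. From the 5 transformed points,
Over the data: Σln s = 7.4265, Σ(ln s)² = 11.9895, Σln g = 10.1976, Σln s·ln g = 16.1548.
Normal system: [[11.9895, 7.4265]; [7.4265, 5]]·[k, ln C]ᵀ = [16.1548, 10.1976]ᵀ.
Slope k = (n·Σln s·ln g − Σln s·Σln g)/(n·Σ(ln s)² − (Σln s)²) = (5·16.1548 − 7.4265·10.1976)/4.7940 = 1.05147; ln C = (Σln g − k·Σln s)/n = 0.47777, so C = exp(0.47777) = 1.61247.

k = 1.05, C = 1.61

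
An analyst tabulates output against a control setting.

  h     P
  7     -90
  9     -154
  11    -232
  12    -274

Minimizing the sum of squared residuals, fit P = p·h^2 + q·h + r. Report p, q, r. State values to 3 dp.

p = -1.535, q = -7.731, r = 39.477

Compute the Gram sums: Σh^2·h^2 = 44339, Σh^2·h = 4131, Σh^2 = 395, Σh·h = 395, Σh = 39, Σ1 = 4.
Right-hand side: Σh^2·P = -84412, Σh·P = -7856, ΣP = -750.
MᵀM·[p, q, r]ᵀ = MᵀP becomes [[44339, 4131, 395]; [4131, 395, 39]; [395, 39, 4]]·[p, q, r]ᵀ = [-84412, -7856, -750]ᵀ.
Row-reducing yields p = -611/398, q = -3077/398, r = 7856/199.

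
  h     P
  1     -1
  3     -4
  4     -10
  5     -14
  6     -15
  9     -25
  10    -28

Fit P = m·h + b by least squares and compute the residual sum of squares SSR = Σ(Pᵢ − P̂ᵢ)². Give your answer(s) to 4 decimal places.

With design matrix A, AᵀA = [[268, 38]; [38, 7]] and AᵀP = [-718, -97]ᵀ.
Eliminating b: 7·(row 1) − 38·(row 2) gives 432·m = 7·(-718) − 38·(-97) = -1340, so m = -335/108.
Then b = ((-97) − 38·(-335/108))/7 = 161/54.
Residuals: -95/108, 251/108, -31/54, -53/36, 17/27, -7/108, 1/27; SSR = 245/27.

SSR = 9.0741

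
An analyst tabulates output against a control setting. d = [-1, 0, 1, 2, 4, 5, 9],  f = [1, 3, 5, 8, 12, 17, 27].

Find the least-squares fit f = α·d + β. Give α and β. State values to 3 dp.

Entries of MᵀM: Σd·d = 128, Σd = 20, Σ1 = 7.
For Mᵀf: Σd·f = 396, Σf = 73.
Normal equations: [[128, 20]; [20, 7]]·[α, β]ᵀ = [396, 73]ᵀ.
Eliminating β: 7·(row 1) − 20·(row 2) gives 496·α = 7·396 − 20·73 = 1312, so α = 82/31.
Then β = (73 − 20·(82/31))/7 = 89/31.

α = 2.645, β = 2.871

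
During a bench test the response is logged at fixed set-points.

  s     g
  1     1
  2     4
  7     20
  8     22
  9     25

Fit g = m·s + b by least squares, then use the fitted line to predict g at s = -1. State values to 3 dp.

ĝ = -4.992

The normal system MᵀM·[m, b]ᵀ = Mᵀg is [[199, 27]; [27, 5]]·[m, b]ᵀ = [550, 72]ᵀ.
det = 199·5 − 27² = 266.
m = (550·5 − 27·72)/266 = 403/133; b = (199·72 − 27·550)/266 = -261/133.
At s = -1: ĝ = (403/133)·(-1) + (-261/133)·(1) = -664/133.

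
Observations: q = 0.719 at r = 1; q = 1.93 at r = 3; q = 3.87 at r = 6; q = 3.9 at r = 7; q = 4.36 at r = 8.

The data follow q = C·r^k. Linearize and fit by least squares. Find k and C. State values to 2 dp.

Linearized form: ln q = k·ln r + ln C. From the 5 transformed points,
XᵀX = [[12.5280, 6.9157]; [6.9157, 5]], rhs = [8.8573, 4.5143]ᵀ  (here Σln r = 6.9157, Σ(ln r)² = 12.5280, Σln q = 4.5143, Σln r·ln q = 8.8573).
Δ = 12.5280·5 − (6.9157)² = 14.8127; k = (8.8573·5 − 6.9157·4.5143)/14.8127 = 0.88213, ln C = (12.5280·4.5143 − 6.9157·8.8573)/14.8127 = -0.31725, so C = exp(-0.31725) = 0.72815.

k = 0.88, C = 0.73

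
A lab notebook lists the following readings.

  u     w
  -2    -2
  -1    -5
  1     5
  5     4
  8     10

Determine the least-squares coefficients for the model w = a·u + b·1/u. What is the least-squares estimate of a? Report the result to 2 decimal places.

a = 1.02

Entries of XᵀX: Σu·u = 95, Σu·1/u = 5, Σ1/u·1/u = 3689/1600.
Right-hand side: Σu·w = 114, Σ1/u·w = 261/20.
Normal equations: [[95, 5]; [5, 3689/1600]]·[a, b]ᵀ = [114, 261/20]ᵀ.
Eliminating b: (3689/1600)·(row 1) − 5·(row 2) gives (62091/320)·a = (3689/1600)·114 − 5·(261/20) = 158073/800, so a = 105382/103485.
Then b = ((261/20) − 5·(105382/103485))/(3689/1600) = 71440/20697.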